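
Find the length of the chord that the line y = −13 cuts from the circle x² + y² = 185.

8

Centre (0, 0), r² = 185. Perpendicular distance d from centre to line = |13| / √1 = 13.
Chord = 2√(r² − d²) = 2·√(16) = 8.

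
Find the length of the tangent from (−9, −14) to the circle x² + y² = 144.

Centre (0, 0), r² = 144. |PO|² = (−9)² + (−14)² = 277.
Power of the point: PT² = |PO|² − r² = 133, so PT = √133.

√133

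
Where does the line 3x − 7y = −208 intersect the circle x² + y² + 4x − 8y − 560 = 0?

(−18, 22) and (−4, 28)

Substitute y = (208 + 3x)/7:
58x² + 1276x + 4176 = 0  ⟹  x² + 22x + 72 = 0
x = −4 or x = −18, giving (−4, 28) and (−18, 22).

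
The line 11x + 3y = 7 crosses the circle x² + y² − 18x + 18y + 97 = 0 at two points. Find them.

Substitute y = (7 − 11x)/3:
130x² − 910x + 1300 = 0  ⟹  x² − 7x + 10 = 0
x = 5 or x = 2, giving (5, −16) and (2, −5).

(2, −5) and (5, −16)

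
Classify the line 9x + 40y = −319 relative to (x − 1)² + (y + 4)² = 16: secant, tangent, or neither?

Centre (1, −4), r² = 16. Distance² from centre to line = (168)²/1681 = 28224/1681.
Since d² > r², the line lies outside the circle.

neither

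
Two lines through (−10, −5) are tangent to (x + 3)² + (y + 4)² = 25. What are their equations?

4x − 3y = −25 and 3x + 4y = −50

Let a tangent through (−10, −5) have slope m. Its distance from (−3, −4) must equal 5:
[m·(7) − (1)]² = 25(m² + 1)
12m² − 7m − 12 = 0, so m = 4/3 or m = −3/4.
Through (−10, −5) these give 4x − 3y = −25 and 3x + 4y = −50.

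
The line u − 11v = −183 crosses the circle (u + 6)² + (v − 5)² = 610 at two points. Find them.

From the line, v = (183 + u)/11. Substituting:
122u² + 1708u − 53070 = 0  ⟹  u² + 14u − 435 = 0
u = 15 or u = −29, giving (15, 18) and (−29, 14).

(−29, 14) and (15, 18)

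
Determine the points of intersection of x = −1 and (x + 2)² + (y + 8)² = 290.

The line gives x = −1. Substituting into the circle:
y² + 16y − 225 = 0
y = 9 or y = −25, giving (−1, 9) and (−1, −25).

(−1, −25) and (−1, 9)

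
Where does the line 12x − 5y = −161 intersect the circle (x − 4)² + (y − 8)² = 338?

(−13, 1) and (−3, 25)

Express y = (161 + 12x)/5 and substitute into the circle:
169x² + 2704x + 6591 = 0  ⟹  x² + 16x + 39 = 0
x = −3 or x = −13, giving (−3, 25) and (−13, 1).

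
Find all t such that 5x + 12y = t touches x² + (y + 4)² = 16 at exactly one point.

t = −100 or t = 4

Tangency holds when the distance from the centre (0, −4) to the line equals the radius 4:
|5·0 + 12·(−4) − t| / √169 = 4
|t − (−48)| = 4·13, so t = 4 or t = −100.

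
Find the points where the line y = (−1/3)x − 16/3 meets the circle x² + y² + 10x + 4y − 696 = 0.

From the line, y = (−16 − x)/3. Substituting:
10x² + 110x − 6200 = 0  ⟹  x² + 11x − 620 = 0
x = 20 or x = −31, giving (20, −12) and (−31, 5).

(−31, 5) and (20, −12)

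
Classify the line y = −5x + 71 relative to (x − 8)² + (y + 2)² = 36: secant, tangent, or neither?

Substituting the line into the circle gives 26x² − 746x + 5357 = 0.
Δ = 556516 − 557128 = −612.
No real roots: the line does not meet the circle.

neither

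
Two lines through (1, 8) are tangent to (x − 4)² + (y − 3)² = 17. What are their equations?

Let a tangent through (1, 8) have slope m. Its distance from (4, 3) must equal √17:
[m·(3) − (−5)]² = 17(m² + 1)
4m² − 15m − 4 = 0, so m = −1/4 or m = 4.
With m = −1/4: x + 4y = 33. With m = 4: 4x − y = −4.

x + 4y = 33 and 4x − y = −4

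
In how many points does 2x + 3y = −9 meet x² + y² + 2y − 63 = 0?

2

Centre (0, −1), r² = 64. Distance² from centre to line = (6)²/13 = 36/13.
Since d² < r², the line cuts the circle twice.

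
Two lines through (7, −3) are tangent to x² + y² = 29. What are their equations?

Write the tangent as mx − y + (−3 − m·(7)) = 0 and set its distance from the centre to √29:
[m·(−7) − (3)]² = 29(m² + 1)
10m² + 21m − 10 = 0, so m = −5/2 or m = 2/5.
With m = −5/2: 5x + 2y = 29. With m = 2/5: 2x − 5y = 29.

5x + 2y = 29 and 2x − 5y = 29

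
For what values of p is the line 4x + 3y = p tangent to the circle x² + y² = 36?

The line touches the circle iff its distance from (0, 0) is 6:
|4·0 + 3·0 − p| / √25 = 6
|p| = 6·5, so p = 30 or p = −30.

p = −30 or p = 30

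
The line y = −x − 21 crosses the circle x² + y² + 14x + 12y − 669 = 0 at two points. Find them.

From the line, y = −x − 21. Substituting:
2x² + 44x − 480 = 0  ⟹  x² + 22x − 240 = 0
x = 8 or x = −30, giving (8, −29) and (−30, 9).

(−30, 9) and (8, −29)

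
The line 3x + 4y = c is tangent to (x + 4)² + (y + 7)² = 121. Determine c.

c = −95 or c = 15

For a tangent, require d(centre, line) = r = 11.
|3·(−4) + 4·(−7) − c| / √25 = 11
|c − (−40)| = 11·5, so c = 15 or c = −95.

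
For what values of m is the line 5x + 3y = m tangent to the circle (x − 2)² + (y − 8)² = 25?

m = 34 ± 5√34

The line touches the circle iff its distance from (2, 8) is 5:
|5·2 + 3·8 − m| / √34 = 5
|m − (34)| = 5√34.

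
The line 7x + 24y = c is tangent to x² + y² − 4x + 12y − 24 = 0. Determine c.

c = −330 or c = 70

For a tangent, require d(centre, line) = r = 8.
|7·2 + 24·(−6) − c| / √625 = 8
|c − (−130)| = 8·25, so c = 70 or c = −330.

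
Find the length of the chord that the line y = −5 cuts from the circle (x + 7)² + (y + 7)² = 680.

The distance from (−7, −7) to the line is 2, and r² = 680.
Half the chord is √(r² − d²) = √(676), so the full chord is 52.

52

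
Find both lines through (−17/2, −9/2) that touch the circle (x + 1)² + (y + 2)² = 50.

x + y = −13 and 7x − y = −55

Let a tangent through (−17/2, −9/2) have slope m. Its distance from (−1, −2) must equal 5√2:
[m·(15/2) − (5/2)]² = 50(m² + 1)
m² − 6m − 7 = 0, so m = −1 or m = 7.
With m = −1: x + y = −13. With m = 7: 7x − y = −55.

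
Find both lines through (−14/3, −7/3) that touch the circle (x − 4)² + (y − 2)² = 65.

4x + 7y = −35 and 8x − y = −35

Write the tangent as mx − y + (−7/3 − m·(−14/3)) = 0 and set its distance from the centre to √65:
(26/3m − (13/3))² = 65(m² + 1)
7m² − 52m − 32 = 0, so m = −4/7 or m = 8.
With m = −4/7: 4x + 7y = −35. With m = 8: 8x − y = −35.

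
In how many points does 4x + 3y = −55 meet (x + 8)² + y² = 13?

0

d² = (4·(−8) + 3·0 − (−55))²/25 = 529/25; r² = 13.
Since d² > r², the line lies outside the circle.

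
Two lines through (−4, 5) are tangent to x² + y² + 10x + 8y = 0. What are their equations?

4x − 5y = −41 and 5x + 4y = 0

Let a tangent through (−4, 5) have slope m. Its distance from (−5, −4) must equal √41:
[m·(−1) − (−9)]² = 41(m² + 1)
20m² + 9m − 20 = 0, so m = 4/5 or m = −5/4.
Through (−4, 5) these give 4x − 5y = −41 and 5x + 4y = 0.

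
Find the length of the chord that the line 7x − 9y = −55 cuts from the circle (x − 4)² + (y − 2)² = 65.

Substitute y = (55 + 7x)/9:
130x² − 130x − 2600 = 0  ⟹  x² − x − 20 = 0
x = 5 or x = −4, giving (5, 10) and (−4, 3).
Chord length = distance between (5, 10) and (−4, 3) = √130 = √130.

√130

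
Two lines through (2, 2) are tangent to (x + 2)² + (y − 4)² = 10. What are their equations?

Let a tangent through (2, 2) have slope m. Its distance from (−2, 4) must equal √10:
[m·(−4) − (2)]² = 10(m² + 1)
3m² + 8m − 3 = 0, so m = 1/3 or m = −3.
With m = 1/3: x − 3y = −4. With m = −3: 3x + y = 8.

x − 3y = −4 and 3x + y = 8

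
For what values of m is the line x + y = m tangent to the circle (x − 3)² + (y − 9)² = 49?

Tangency holds when the distance from the centre (3, 9) to the line equals the radius 7:
|1·3 + 1·9 − m| / √2 = 7
|m − (12)| = 7√2.

m = 12 ± 7√2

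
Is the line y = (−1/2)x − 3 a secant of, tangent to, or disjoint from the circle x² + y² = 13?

secant

Substituting the line into the circle gives 5x² + 12x − 16 = 0.
Δ = 144 − (−320) = 464.
Two real roots: the line is a secant.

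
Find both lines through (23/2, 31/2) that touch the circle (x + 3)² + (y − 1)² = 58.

Let a tangent through (23/2, 31/2) have slope m. Its distance from (−3, 1) must equal √58:
(−29/2m − (−29/2))² = 58(m² + 1)
21m² − 58m + 21 = 0, so m = 3/7 or m = 7/3.
Through (23/2, 31/2) these give 3x − 7y = −74 and 7x − 3y = 34.

3x − 7y = −74 and 7x − 3y = 34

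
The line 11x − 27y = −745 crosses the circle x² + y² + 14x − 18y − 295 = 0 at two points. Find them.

(−26, 17) and (1, 28)

Express y = (745 + 11x)/27 and substitute into the circle:
850x² + 21250x − 22100 = 0  ⟹  x² + 25x − 26 = 0
x = 1 or x = −26, giving (1, 28) and (−26, 17).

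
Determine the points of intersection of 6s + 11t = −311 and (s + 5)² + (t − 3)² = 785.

Express t = (−311 − 6s)/11 and substitute into the circle:
157s² + 5338s + 26376 = 0  ⟹  s² + 34s + 168 = 0
s = −6 or s = −28, giving (−6, −25) and (−28, −13).

(−28, −13) and (−6, −25)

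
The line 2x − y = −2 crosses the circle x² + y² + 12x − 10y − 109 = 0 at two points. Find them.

Substitute y = 2x + 2:
5x² − 125 = 0  ⟹  x² − 25 = 0
x = 5 or x = −5, giving (5, 12) and (−5, −8).

(−5, −8) and (5, 12)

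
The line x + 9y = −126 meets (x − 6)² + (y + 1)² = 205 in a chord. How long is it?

√82

Substitute y = (−126 − x)/9:
82x² − 738x = 0  ⟹  x² − 9x = 0
x = 9 or x = 0, giving (9, −15) and (0, −14).
|(9, −15) − (0, −14)| = √((9)² + (−1)²) = √82.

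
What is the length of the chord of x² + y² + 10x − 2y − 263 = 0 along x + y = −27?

Express y = −x − 27 and substitute into the circle:
2x² + 66x + 520 = 0  ⟹  x² + 33x + 260 = 0
x = −13 or x = −20, giving (−13, −14) and (−20, −7).
|(−13, −14) − (−20, −7)| = √((7)² + (−7)²) = 7√2.

7√2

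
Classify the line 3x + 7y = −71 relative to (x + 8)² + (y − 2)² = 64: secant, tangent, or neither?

neither

Centre (−8, 2), r² = 64. Distance² from centre to line = (61)²/58 = 3721/58.
Since d² > r², the line lies outside the circle.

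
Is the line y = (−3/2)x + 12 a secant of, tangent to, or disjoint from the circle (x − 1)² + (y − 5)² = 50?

secant

Substituting the line into the circle gives 13x² − 92x = 0.
Δ = 8464 − 0 = 8464.
Two real roots: the line is a secant.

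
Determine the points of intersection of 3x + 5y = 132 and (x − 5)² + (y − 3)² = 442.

(4, 24) and (24, 12)

Express y = (132 − 3x)/5 and substitute into the circle:
34x² − 952x + 3264 = 0  ⟹  x² − 28x + 96 = 0
x = 24 or x = 4, giving (24, 12) and (4, 24).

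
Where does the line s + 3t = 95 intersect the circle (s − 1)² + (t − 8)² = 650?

(−4, 33) and (20, 25)

Express t = (95 − s)/3 and substitute into the circle:
10s² − 160s − 800 = 0  ⟹  s² − 16s − 80 = 0
s = 20 or s = −4, giving (20, 25) and (−4, 33).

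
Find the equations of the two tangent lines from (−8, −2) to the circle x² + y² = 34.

A line y − (−2) = m(x − (−8)) is tangent when its distance from (0, 0) is √34:
[m·(8) − (2)]² = 34(m² + 1)
15m² − 16m − 15 = 0, so m = −3/5 or m = 5/3.
With m = −3/5: 3x + 5y = −34. With m = 5/3: 5x − 3y = −34.

3x + 5y = −34 and 5x − 3y = −34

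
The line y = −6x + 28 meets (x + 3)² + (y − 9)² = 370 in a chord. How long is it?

6√37

The distance from (−3, 9) to the line is 37/√37, and r² = 370.
Chord = 2√(r² − d²) = 2·√(333) = 6√37.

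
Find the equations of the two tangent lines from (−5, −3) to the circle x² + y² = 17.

A line y − (−3) = m(x − (−5)) is tangent when its distance from (0, 0) is √17:
[m·(5) − (3)]² = 17(m² + 1)
4m² − 15m − 4 = 0, so m = −1/4 or m = 4.
Through (−5, −3) these give x + 4y = −17 and 4x − y = −17.

x + 4y = −17 and 4x − y = −17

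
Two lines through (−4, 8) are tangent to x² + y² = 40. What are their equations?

x + 3y = 20 and 3x − y = −20

A line y − (8) = m(x − (−4)) is tangent when its distance from (0, 0) is 2√10:
[m·(4) − (−8)]² = 40(m² + 1)
3m² − 8m − 3 = 0, so m = −1/3 or m = 3.
Through (−4, 8) these give x + 3y = 20 and 3x − y = −20.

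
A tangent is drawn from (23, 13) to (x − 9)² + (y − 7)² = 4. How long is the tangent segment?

Centre (9, 7), r² = 4. |PO|² = (14)² + (6)² = 232.
The tangent meets the radius at right angles, so tangent² = |PO|² − r² = 232 − 4 = 228.

2√57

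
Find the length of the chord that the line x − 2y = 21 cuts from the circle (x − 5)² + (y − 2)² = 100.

The distance from (5, 2) to the line is 20/√5, and r² = 100.
Half the chord is √(r² − d²) = √(20), so the full chord is 4√5.

4√5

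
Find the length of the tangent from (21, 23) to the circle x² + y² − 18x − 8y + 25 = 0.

The centre is (9, 4) and r = 6√2. The square of the distance from P to the centre is 144 + 361 = 505.
Power of the point: PT² = |PO|² − r² = 433, so PT = √433.

√433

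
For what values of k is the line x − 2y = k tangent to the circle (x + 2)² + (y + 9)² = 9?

k = 16 ± 3√5

For a tangent, require d(centre, line) = r = 3.
|1·(−2) − 2·(−9) − k| / √5 = 3
|k − (16)| = 3√5.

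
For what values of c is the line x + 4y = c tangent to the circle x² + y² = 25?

Tangency holds when the distance from the centre (0, 0) to the line equals the radius 5:
|1·0 + 4·0 − c| / √17 = 5
|c| = 5√17.

c = ±5√17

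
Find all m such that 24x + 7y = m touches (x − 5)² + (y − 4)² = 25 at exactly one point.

The line touches the circle iff its distance from (5, 4) is 5:
|24·5 + 7·4 − m| / √625 = 5
|m − (148)| = 5·25, so m = 273 or m = 23.

m = 23 or m = 273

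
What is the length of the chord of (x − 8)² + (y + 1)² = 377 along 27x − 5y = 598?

Express y = (−598 + 27x)/5 and substitute into the circle:
754x² − 32422x + 343824 = 0  ⟹  x² − 43x + 456 = 0
x = 24 or x = 19, giving (24, 10) and (19, −17).
Chord length = distance between (24, 10) and (19, −17) = √754 = √754.

√754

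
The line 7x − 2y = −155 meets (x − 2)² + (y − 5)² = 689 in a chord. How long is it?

4√53

Substitute y = (155 + 7x)/2:
53x² + 2014x + 18285 = 0  ⟹  x² + 38x + 345 = 0
x = −15 or x = −23, giving (−15, 25) and (−23, −3).
Chord length = distance between (−15, 25) and (−23, −3) = √848 = 4√53.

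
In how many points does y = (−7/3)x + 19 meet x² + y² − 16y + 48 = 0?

0

d² = (7·0 + 3·8 − (57))²/58 = 1089/58; r² = 16.
Since d² > r², the line lies outside the circle.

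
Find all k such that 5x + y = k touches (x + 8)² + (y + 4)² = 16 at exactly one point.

Tangency holds when the distance from the centre (−8, −4) to the line equals the radius 4:
|5·(−8) + 1·(−4) − k| / √26 = 4
|k − (−44)| = 4√26.

k = −44 ± 4√26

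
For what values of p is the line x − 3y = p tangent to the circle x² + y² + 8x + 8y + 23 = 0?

Tangency holds when the distance from the centre (−4, −4) to the line equals the radius 3:
|1·(−4) − 3·(−4) − p| / √10 = 3
|p − (8)| = 3√10.

p = 8 ± 3√10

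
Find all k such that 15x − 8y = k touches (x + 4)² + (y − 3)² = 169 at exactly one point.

k = −305 or k = 137

The line touches the circle iff its distance from (−4, 3) is 13:
|15·(−4) − 8·3 − k| / √289 = 13
|k − (−84)| = 13·17, so k = 137 or k = −305.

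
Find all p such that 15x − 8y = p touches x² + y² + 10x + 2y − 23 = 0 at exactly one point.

The line touches the circle iff its distance from (−5, −1) is 7:
|15·(−5) − 8·(−1) − p| / √289 = 7
|p − (−67)| = 7·17, so p = 52 or p = −186.

p = −186 or p = 52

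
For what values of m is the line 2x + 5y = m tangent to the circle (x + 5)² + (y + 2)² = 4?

m = −20 ± 2√29

For a tangent, require d(centre, line) = r = 2.
|2·(−5) + 5·(−2) − m| / √29 = 2
|m − (−20)| = 2√29.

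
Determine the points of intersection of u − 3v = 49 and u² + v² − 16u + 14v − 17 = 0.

From the line, v = (−49 + u)/3. Substituting:
10u² − 200u + 190 = 0  ⟹  u² − 20u + 19 = 0
u = 19 or u = 1, giving (19, −10) and (1, −16).

(1, −16) and (19, −10)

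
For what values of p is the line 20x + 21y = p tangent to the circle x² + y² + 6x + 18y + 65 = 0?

For a tangent, require d(centre, line) = r = 5.
|20·(−3) + 21·(−9) − p| / √841 = 5
|p − (−249)| = 5·29, so p = −104 or p = −394.

p = −394 or p = −104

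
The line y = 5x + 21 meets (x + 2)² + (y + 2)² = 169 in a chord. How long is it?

5√26

The distance from (−2, −2) to the line is 13/√26, and r² = 169.
Half the chord is √(r² − d²) = √(325/2), so the full chord is 5√26.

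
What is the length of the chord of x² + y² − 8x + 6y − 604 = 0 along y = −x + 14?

The distance from (4, −3) to the line is 13/√2, and r² = 629.
Chord = 2√(r² − d²) = 2·√(1089/2) = 33√2.

33√2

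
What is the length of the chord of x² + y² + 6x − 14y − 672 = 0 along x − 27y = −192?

Express y = (192 + x)/27 and substitute into the circle:
730x² + 4380x − 525600 = 0  ⟹  x² + 6x − 720 = 0
x = 24 or x = −30, giving (24, 8) and (−30, 6).
|(24, 8) − (−30, 6)| = √((54)² + (2)²) = 2√730.

2√730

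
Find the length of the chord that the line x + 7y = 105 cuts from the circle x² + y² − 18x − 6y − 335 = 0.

From the line, y = (105 − x)/7. Substituting:
50x² − 1050x − 9800 = 0  ⟹  x² − 21x − 196 = 0
x = 28 or x = −7, giving (28, 11) and (−7, 16).
|(28, 11) − (−7, 16)| = √((35)² + (−5)²) = 25√2.

25√2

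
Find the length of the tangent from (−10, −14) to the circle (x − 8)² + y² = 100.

2√105

Centre (8, 0), r² = 100. |PO|² = (−18)² + (−14)² = 520.
The tangent meets the radius at right angles, so tangent² = |PO|² − r² = 520 − 100 = 420.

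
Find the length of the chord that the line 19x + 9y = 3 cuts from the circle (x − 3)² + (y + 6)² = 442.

2√442

Substitute y = (3 − 19x)/9:
442x² − 2652x − 31824 = 0  ⟹  x² − 6x − 72 = 0
x = 12 or x = −6, giving (12, −25) and (−6, 13).
Chord length = distance between (12, −25) and (−6, 13) = √1768 = 2√442.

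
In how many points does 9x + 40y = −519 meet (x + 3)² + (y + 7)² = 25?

Centre (−3, −7), r² = 25. Distance² from centre to line = (212)²/1681 = 44944/1681.
Since d² > r², the line lies outside the circle.

0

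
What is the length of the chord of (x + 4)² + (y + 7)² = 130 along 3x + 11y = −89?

2√130

From the line, y = (−89 − 3x)/11. Substituting:
130x² + 1040x − 13650 = 0  ⟹  x² + 8x − 105 = 0
x = 7 or x = −15, giving (7, −10) and (−15, −4).
|(7, −10) − (−15, −4)| = √((22)² + (−6)²) = 2√130.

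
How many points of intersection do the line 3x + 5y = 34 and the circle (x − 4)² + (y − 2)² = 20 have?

2

Substituting the line into the circle gives 34x² − 344x + 476 = 0.
Discriminant = (−344)² − 4·34·(476) = 53600 > 0.
Two real roots: the line is a secant.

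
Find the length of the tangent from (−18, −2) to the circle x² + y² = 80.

2√62

The centre is (0, 0) and r = 4√5. The square of the distance from P to the centre is 324 + 4 = 328.
Power of the point: PT² = |PO|² − r² = 248, so PT = 2√62.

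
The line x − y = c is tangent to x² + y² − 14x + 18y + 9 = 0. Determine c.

c = 16 ± 11√2

For a tangent, require d(centre, line) = r = 11.
|1·7 − 1·(−9) − c| / √2 = 11
|c − (16)| = 11√2.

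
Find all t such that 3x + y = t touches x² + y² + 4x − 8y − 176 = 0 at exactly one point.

For a tangent, require d(centre, line) = r = 14.
|3·(−2) + 1·4 − t| / √10 = 14
|t − (−2)| = 14√10.

t = −2 ± 14√10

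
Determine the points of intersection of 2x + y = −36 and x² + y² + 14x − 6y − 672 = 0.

(−28, 20) and (−6, −24)

Express y = −2x − 36 and substitute into the circle:
5x² + 170x + 840 = 0  ⟹  x² + 34x + 168 = 0
x = −6 or x = −28, giving (−6, −24) and (−28, 20).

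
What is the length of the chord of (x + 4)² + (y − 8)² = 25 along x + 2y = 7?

4√5

From the line, y = (7 − x)/2. Substituting:
5x² + 50x + 45 = 0  ⟹  x² + 10x + 9 = 0
x = −1 or x = −9, giving (−1, 4) and (−9, 8).
Chord length = distance between (−1, 4) and (−9, 8) = √80 = 4√5.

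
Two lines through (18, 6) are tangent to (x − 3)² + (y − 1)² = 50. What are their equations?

A line y − (6) = m(x − (18)) is tangent when its distance from (3, 1) is 5√2:
(−15m − (−5))² = 50(m² + 1)
7m² − 6m − 1 = 0, so m = 1 or m = −1/7.
With m = 1: x − y = 12. With m = −1/7: x + 7y = 60.

x − y = 12 and x + 7y = 60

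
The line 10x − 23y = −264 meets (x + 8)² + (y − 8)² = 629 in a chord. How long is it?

2√629

Centre (−8, 8), r² = 629. Perpendicular distance d from centre to line = |0| / √629 = 0/√629.
Half the chord is √(r² − d²) = √(629), so the full chord is 2√629.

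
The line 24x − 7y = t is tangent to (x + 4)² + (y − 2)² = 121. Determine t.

The line touches the circle iff its distance from (−4, 2) is 11:
|24·(−4) − 7·2 − t| / √625 = 11
|t − (−110)| = 11·25, so t = 165 or t = −385.

t = −385 or t = 165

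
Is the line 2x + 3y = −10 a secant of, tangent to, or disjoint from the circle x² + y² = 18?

Substituting the line into the circle gives 13x² + 40x − 62 = 0.
Δ = 1600 − (−3224) = 4824.
Two real roots: the line is a secant.

secant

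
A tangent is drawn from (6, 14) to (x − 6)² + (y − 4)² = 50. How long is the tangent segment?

5√2

The centre is (6, 4) and r = 5√2. The square of the distance from P to the centre is 0 + 100 = 100.
Power of the point: PT² = |PO|² − r² = 50, so PT = 5√2.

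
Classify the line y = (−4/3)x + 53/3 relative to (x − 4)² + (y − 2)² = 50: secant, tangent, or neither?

Substituting the line into the circle gives 25x² − 448x + 1903 = 0.
Δ = 200704 − 190300 = 10404.
Two real roots: the line is a secant.

secant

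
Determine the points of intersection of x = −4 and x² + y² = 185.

The line gives x = −4. Substituting into the circle:
y² − 169 = 0
y = 13 or y = −13, giving (−4, 13) and (−4, −13).

(−4, −13) and (−4, 13)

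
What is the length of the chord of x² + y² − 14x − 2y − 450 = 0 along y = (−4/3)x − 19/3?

Express y = (−19 − 4x)/3 and substitute into the circle:
25x² + 50x − 3575 = 0  ⟹  x² + 2x − 143 = 0
x = 11 or x = −13, giving (11, −21) and (−13, 11).
|(11, −21) − (−13, 11)| = √((24)² + (−32)²) = 40.

40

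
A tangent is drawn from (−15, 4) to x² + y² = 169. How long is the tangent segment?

6√2

With centre O = (0, 0), |OP|² = 241 and r² = 169.
By the tangent–radius right angle, tangent length = √(|PO|² − r²) = √72 = 6√2.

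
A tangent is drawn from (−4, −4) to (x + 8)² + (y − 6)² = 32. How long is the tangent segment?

Centre (−8, 6), r² = 32. |PO|² = (4)² + (−10)² = 116.
By the tangent–radius right angle, tangent length = √(|PO|² − r²) = √84 = 2√21.

2√21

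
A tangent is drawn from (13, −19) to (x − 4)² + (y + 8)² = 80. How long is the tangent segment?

√122

With centre O = (4, −8), |OP|² = 202 and r² = 80.
Power of the point: PT² = |PO|² − r² = 122, so PT = √122.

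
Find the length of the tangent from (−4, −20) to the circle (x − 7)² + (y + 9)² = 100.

The centre is (7, −9) and r = 10. The square of the distance from P to the centre is 121 + 121 = 242.
Power of the point: PT² = |PO|² − r² = 142, so PT = √142.

√142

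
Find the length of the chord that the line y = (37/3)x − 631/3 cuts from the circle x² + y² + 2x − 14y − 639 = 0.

Express y = (−631 + 37x)/3 and substitute into the circle:
1378x² − 48230x + 418912 = 0  ⟹  x² − 35x + 304 = 0
x = 19 or x = 16, giving (19, 24) and (16, −13).
|(19, 24) − (16, −13)| = √((3)² + (37)²) = √1378.

√1378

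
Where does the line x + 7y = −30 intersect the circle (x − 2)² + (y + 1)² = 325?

(−16, −2) and (19, −7)

Express y = (−30 − x)/7 and substitute into the circle:
50x² − 150x − 15200 = 0  ⟹  x² − 3x − 304 = 0
x = 19 or x = −16, giving (19, −7) and (−16, −2).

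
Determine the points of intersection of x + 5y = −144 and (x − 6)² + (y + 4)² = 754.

Express y = (−144 − x)/5 and substitute into the circle:
26x² − 52x − 2574 = 0  ⟹  x² − 2x − 99 = 0
x = 11 or x = −9, giving (11, −31) and (−9, −27).

(−9, −27) and (11, −31)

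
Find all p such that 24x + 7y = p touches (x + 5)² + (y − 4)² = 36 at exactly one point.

p = −242 or p = 58

The line touches the circle iff its distance from (−5, 4) is 6:
|24·(−5) + 7·4 − p| / √625 = 6
|p − (−92)| = 6·25, so p = 58 or p = −242.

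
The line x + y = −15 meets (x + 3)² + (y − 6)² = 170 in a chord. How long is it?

The distance from (−3, 6) to the line is 18/√2, and r² = 170.
Chord = 2√(r² − d²) = 2·√(8) = 4√2.

4√2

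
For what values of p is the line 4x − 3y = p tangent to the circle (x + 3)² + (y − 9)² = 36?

p = −69 or p = −9

The line touches the circle iff its distance from (−3, 9) is 6:
|4·(−3) − 3·9 − p| / √25 = 6
|p − (−39)| = 6·5, so p = −9 or p = −69.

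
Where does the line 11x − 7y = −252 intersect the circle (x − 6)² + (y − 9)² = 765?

(−21, 3) and (0, 36)

Substitute y = (252 + 11x)/7:
170x² + 3570x = 0  ⟹  x² + 21x = 0
x = 0 or x = −21, giving (0, 36) and (−21, 3).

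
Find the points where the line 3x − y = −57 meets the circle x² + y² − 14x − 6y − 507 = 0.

Express y = 3x + 57 and substitute into the circle:
10x² + 310x + 2400 = 0  ⟹  x² + 31x + 240 = 0
x = −15 or x = −16, giving (−15, 12) and (−16, 9).

(−16, 9) and (−15, 12)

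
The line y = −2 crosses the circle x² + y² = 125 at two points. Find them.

(−11, −2) and (11, −2)

Express y = −2 and substitute into the circle:
x² − 121 = 0
x = 11 or x = −11, giving (11, −2) and (−11, −2).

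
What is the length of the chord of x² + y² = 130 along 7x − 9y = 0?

2√130

The distance from (0, 0) to the line is 0/√130, and r² = 130.
Half the chord is √(r² − d²) = √(130), so the full chord is 2√130.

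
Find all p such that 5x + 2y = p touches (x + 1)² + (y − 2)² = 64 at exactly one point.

p = −1 ± 8√29

Tangency holds when the distance from the centre (−1, 2) to the line equals the radius 8:
|5·(−1) + 2·2 − p| / √29 = 8
|p − (−1)| = 8√29.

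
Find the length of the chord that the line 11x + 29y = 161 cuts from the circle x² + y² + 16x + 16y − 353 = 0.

Express y = (161 − 11x)/29 and substitute into the circle:
962x² + 4810x − 196248 = 0  ⟹  x² + 5x − 204 = 0
x = 12 or x = −17, giving (12, 1) and (−17, 12).
Chord length = distance between (12, 1) and (−17, 12) = √962 = √962.

√962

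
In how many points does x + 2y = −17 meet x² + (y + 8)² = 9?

2

d² = (1·0 + 2·(−8) − (−17))²/5 = 1/5; r² = 9.
Since d² < r², the line cuts the circle twice.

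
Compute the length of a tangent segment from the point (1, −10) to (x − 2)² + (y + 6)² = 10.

√7

With centre O = (2, −6), |OP|² = 17 and r² = 10.
The tangent meets the radius at right angles, so tangent² = |PO|² − r² = 17 − 10 = 7.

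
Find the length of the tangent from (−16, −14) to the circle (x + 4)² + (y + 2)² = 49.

The centre is (−4, −2) and r = 7. The square of the distance from P to the centre is 144 + 144 = 288.
Power of the point: PT² = |PO|² − r² = 239, so PT = √239.

√239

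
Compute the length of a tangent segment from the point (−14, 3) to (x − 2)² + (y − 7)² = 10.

√262

With centre O = (2, 7), |OP|² = 272 and r² = 10.
By the tangent–radius right angle, tangent length = √(|PO|² − r²) = √262.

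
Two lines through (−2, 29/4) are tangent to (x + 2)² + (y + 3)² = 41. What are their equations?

5x + 4y = 19 and 5x − 4y = −39

Write the tangent as mx − y + (29/4 − m·(−2)) = 0 and set its distance from the centre to √41:
[m·(0) − (−41/4)]² = 41(m² + 1)
16m² − 25 = 0, so m = −5/4 or m = 5/4.
With m = −5/4: 5x + 4y = 19. With m = 5/4: 5x − 4y = −39.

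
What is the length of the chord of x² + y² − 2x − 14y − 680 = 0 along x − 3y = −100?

6√10

From the line, y = (100 + x)/3. Substituting:
10x² + 140x − 320 = 0  ⟹  x² + 14x − 32 = 0
x = 2 or x = −16, giving (2, 34) and (−16, 28).
Chord length = distance between (2, 34) and (−16, 28) = √360 = 6√10.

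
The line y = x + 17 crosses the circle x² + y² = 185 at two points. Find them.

(−13, 4) and (−4, 13)

Substitute y = x + 17:
2x² + 34x + 104 = 0  ⟹  x² + 17x + 52 = 0
x = −4 or x = −13, giving (−4, 13) and (−13, 4).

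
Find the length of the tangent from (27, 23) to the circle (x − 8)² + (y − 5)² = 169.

With centre O = (8, 5), |OP|² = 685 and r² = 169.
Power of the point: PT² = |PO|² − r² = 516, so PT = 2√129.

2√129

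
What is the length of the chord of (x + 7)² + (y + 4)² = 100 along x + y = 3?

2√2

Centre (−7, −4), r² = 100. Perpendicular distance d from centre to line = |−14| / √2 = 14/√2.
Chord = 2√(r² − d²) = 2·√(2) = 2√2.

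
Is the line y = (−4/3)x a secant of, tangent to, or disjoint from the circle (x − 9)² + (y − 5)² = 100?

Substituting the line into the circle gives 25x² − 42x + 54 = 0.
Discriminant = (−42)² − 4·25·(54) = −3636 < 0.
No real roots: the line does not meet the circle.

disjoint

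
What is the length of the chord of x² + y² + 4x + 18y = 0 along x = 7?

The line gives x = 7. Substituting into the circle:
y² + 18y + 77 = 0
y = −7 or y = −11, giving (7, −7) and (7, −11).
|(7, −7) − (7, −11)| = √((0)² + (4)²) = 4.

4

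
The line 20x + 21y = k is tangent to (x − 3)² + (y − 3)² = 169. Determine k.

The line touches the circle iff its distance from (3, 3) is 13:
|20·3 + 21·3 − k| / √841 = 13
|k − (123)| = 13·29, so k = 500 or k = −254.

k = −254 or k = 500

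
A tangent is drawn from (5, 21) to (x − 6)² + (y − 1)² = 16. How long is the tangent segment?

√385

Centre (6, 1), r² = 16. |PO|² = (−1)² + (20)² = 401.
Power of the point: PT² = |PO|² − r² = 385, so PT = √385.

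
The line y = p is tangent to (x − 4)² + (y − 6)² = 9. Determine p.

p = 3 or p = 9

Tangency holds when the distance from the centre (4, 6) to the line equals the radius 3:
|0·4 + 1·6 − p| / √1 = 3
|p − (6)| = 3, so p = 9 or p = 3.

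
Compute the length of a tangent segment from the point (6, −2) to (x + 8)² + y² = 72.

Centre (−8, 0), r² = 72. |PO|² = (14)² + (−2)² = 200.
By the tangent–radius right angle, tangent length = √(|PO|² − r²) = √128 = 8√2.

8√2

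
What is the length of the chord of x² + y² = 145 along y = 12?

Centre (0, 0), r² = 145. Perpendicular distance d from centre to line = |−12| / √1 = 12.
Chord = 2√(r² − d²) = 2·√(1) = 2.

2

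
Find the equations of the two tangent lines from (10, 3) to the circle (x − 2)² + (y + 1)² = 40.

x + 3y = 19 and 3x − y = 27

A line y − (3) = m(x − (10)) is tangent when its distance from (2, −1) is 2√10:
[m·(−8) − (−4)]² = 40(m² + 1)
3m² − 8m − 3 = 0, so m = −1/3 or m = 3.
With m = −1/3: x + 3y = 19. With m = 3: 3x − y = 27.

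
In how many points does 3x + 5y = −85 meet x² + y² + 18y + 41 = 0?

0

Centre (0, −9), r² = 40. Distance² from centre to line = (40)²/34 = 800/17.
Since d² > r², the line lies outside the circle.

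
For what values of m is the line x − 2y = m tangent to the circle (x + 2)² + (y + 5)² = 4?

The line touches the circle iff its distance from (−2, −5) is 2:
|1·(−2) − 2·(−5) − m| / √5 = 2
|m − (8)| = 2√5.

m = 8 ± 2√5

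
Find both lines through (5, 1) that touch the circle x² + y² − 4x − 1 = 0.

x + 2y = 7 and 2x − y = 9

A line y − (1) = m(x − (5)) is tangent when its distance from (2, 0) is √5:
(−3m − (−1))² = 5(m² + 1)
2m² − 3m − 2 = 0, so m = −1/2 or m = 2.
With m = −1/2: x + 2y = 7. With m = 2: 2x − y = 9.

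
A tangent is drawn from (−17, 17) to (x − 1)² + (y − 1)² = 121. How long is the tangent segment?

With centre O = (1, 1), |OP|² = 580 and r² = 121.
By the tangent–radius right angle, tangent length = √(|PO|² − r²) = √459 = 3√51.

3√51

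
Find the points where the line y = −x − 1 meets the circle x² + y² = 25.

(−4, 3) and (3, −4)

Express y = −x − 1 and substitute into the circle:
2x² + 2x − 24 = 0  ⟹  x² + x − 12 = 0
x = 3 or x = −4, giving (3, −4) and (−4, 3).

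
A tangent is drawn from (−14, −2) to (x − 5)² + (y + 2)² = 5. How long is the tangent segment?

2√89

Centre (5, −2), r² = 5. |PO|² = (−19)² + (0)² = 361.
Power of the point: PT² = |PO|² − r² = 356, so PT = 2√89.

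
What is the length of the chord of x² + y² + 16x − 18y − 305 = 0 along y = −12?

6

Substitute y = −12:
x² + 16x + 55 = 0
x = −5 or x = −11, giving (−5, −12) and (−11, −12).
|(−5, −12) − (−11, −12)| = √((6)² + (0)²) = 6.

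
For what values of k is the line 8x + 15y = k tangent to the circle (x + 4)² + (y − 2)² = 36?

k = −104 or k = 100

The line touches the circle iff its distance from (−4, 2) is 6:
|8·(−4) + 15·2 − k| / √289 = 6
|k − (−2)| = 6·17, so k = 100 or k = −104.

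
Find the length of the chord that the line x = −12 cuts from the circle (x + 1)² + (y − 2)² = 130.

Centre (−1, 2), r² = 130. Perpendicular distance d from centre to line = |11| / √1 = 11.
Half the chord is √(r² − d²) = √(9), so the full chord is 6.

6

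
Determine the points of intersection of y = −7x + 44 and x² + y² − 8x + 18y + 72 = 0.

Express y = −7x + 44 and substitute into the circle:
50x² − 750x + 2800 = 0  ⟹  x² − 15x + 56 = 0
x = 8 or x = 7, giving (8, −12) and (7, −5).

(7, −5) and (8, −12)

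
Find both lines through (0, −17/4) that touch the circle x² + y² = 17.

A line y − (−17/4) = m(x − (0)) is tangent when its distance from (0, 0) is √17:
(0m − (17/4))² = 17(m² + 1)
16m² − 1 = 0, so m = −1/4 or m = 1/4.
With m = −1/4: x + 4y = −17. With m = 1/4: x − 4y = 17.

x + 4y = −17 and x − 4y = 17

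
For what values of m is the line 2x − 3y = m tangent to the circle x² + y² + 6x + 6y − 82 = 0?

m = 3 ± 10√13

The line touches the circle iff its distance from (−3, −3) is 10:
|2·(−3) − 3·(−3) − m| / √13 = 10
|m − (3)| = 10√13.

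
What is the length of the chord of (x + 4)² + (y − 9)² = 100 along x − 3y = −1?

2√10

The distance from (−4, 9) to the line is 30/√10, and r² = 100.
Chord = 2√(r² − d²) = 2·√(10) = 2√10.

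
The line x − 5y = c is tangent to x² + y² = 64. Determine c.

For a tangent, require d(centre, line) = r = 8.
|1·0 − 5·0 − c| / √26 = 8
|c| = 8√26.

c = ±8√26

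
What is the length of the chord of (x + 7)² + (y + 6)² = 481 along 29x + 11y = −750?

From the line, y = (−750 − 29x)/11. Substituting:
962x² + 41366x + 415584 = 0  ⟹  x² + 43x + 432 = 0
x = −16 or x = −27, giving (−16, −26) and (−27, 3).
|(−16, −26) − (−27, 3)| = √((11)² + (−29)²) = √962.

√962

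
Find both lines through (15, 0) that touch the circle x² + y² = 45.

x − 2y = 15 and x + 2y = 15

Write the tangent as mx − y + (0 − m·(15)) = 0 and set its distance from the centre to 3√5:
(−15m − (0))² = 45(m² + 1)
4m² − 1 = 0, so m = 1/2 or m = −1/2.
Through (15, 0) these give x − 2y = 15 and x + 2y = 15.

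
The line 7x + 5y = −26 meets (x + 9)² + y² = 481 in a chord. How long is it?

5√74

Centre (−9, 0), r² = 481. Perpendicular distance d from centre to line = |−37| / √74 = 37/√74.
Chord = 2√(r² − d²) = 2·√(925/2) = 5√74.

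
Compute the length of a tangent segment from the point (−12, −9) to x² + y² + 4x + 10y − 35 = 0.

2√13

Centre (−2, −5), r² = 64. |PO|² = (−10)² + (−4)² = 116.
The tangent meets the radius at right angles, so tangent² = |PO|² − r² = 116 − 64 = 52.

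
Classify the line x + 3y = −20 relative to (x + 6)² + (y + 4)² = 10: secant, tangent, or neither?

Centre (−6, −4), r² = 10. Distance² from centre to line = (2)²/10 = 2/5.
Since d² < r², the line cuts the circle twice.

secant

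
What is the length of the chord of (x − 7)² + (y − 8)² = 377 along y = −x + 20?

27√2

Centre (7, 8), r² = 377. Perpendicular distance d from centre to line = |−5| / √2 = 5/√2.
Chord = 2√(r² − d²) = 2·√(729/2) = 27√2.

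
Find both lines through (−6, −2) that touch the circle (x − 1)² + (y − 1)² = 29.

5x − 2y = −26 and 2x + 5y = −22

Let a tangent through (−6, −2) have slope m. Its distance from (1, 1) must equal √29:
(7m − (3))² = 29(m² + 1)
10m² − 21m − 10 = 0, so m = 5/2 or m = −2/5.
With m = 5/2: 5x − 2y = −26. With m = −2/5: 2x + 5y = −22.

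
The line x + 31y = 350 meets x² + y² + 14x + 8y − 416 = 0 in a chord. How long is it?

√962

From the line, y = (350 − x)/31. Substituting:
962x² + 12506x − 190476 = 0  ⟹  x² + 13x − 198 = 0
x = 9 or x = −22, giving (9, 11) and (−22, 12).
|(9, 11) − (−22, 12)| = √((31)² + (−1)²) = √962.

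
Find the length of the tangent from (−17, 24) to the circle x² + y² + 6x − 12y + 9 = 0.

Centre (−3, 6), r² = 36. |PO|² = (−14)² + (18)² = 520.
The tangent meets the radius at right angles, so tangent² = |PO|² − r² = 520 − 36 = 484.

22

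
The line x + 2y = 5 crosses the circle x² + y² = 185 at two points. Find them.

(−11, 8) and (13, −4)

From the line, y = (5 − x)/2. Substituting:
5x² − 10x − 715 = 0  ⟹  x² − 2x − 143 = 0
x = 13 or x = −11, giving (13, −4) and (−11, 8).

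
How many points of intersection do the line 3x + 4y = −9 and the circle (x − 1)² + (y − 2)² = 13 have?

Substituting the line into the circle gives 25x² + 70x + 97 = 0.
Δ = 4900 − 9700 = −4800.
No real roots: the line does not meet the circle.

0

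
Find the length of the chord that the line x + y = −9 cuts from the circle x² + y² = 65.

Express y = −x − 9 and substitute into the circle:
2x² + 18x + 16 = 0  ⟹  x² + 9x + 8 = 0
x = −1 or x = −8, giving (−1, −8) and (−8, −1).
|(−1, −8) − (−8, −1)| = √((7)² + (−7)²) = 7√2.

7√2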